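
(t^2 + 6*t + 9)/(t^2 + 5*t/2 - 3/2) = 2*(t + 3)/(2*t - 1)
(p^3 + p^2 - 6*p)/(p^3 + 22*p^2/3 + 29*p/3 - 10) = 3*p*(p - 2)/(3*p^2 + 13*p - 10)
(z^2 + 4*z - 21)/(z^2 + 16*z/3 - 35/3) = 3*(z - 3)/(3*z - 5)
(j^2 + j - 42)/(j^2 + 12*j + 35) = (j - 6)/(j + 5)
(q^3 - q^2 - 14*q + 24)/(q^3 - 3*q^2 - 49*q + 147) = (q^2 + 2*q - 8)/(q^2 - 49)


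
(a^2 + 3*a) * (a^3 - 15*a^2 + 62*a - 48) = a^5 - 12*a^4 + 17*a^3 + 138*a^2 - 144*a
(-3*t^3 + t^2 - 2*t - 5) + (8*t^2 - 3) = -3*t^3 + 9*t^2 - 2*t - 8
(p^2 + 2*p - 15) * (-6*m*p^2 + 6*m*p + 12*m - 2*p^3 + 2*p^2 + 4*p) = -6*m*p^4 - 6*m*p^3 + 114*m*p^2 - 66*m*p - 180*m - 2*p^5 - 2*p^4 + 38*p^3 - 22*p^2 - 60*p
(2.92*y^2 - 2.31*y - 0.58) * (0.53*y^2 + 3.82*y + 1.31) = 1.5476*y^4 + 9.9301*y^3 - 5.3064*y^2 - 5.2417*y - 0.7598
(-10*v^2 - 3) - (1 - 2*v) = -10*v^2 + 2*v - 4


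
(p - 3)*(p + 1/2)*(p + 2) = p^3 - p^2/2 - 13*p/2 - 3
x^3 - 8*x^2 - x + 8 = (x - 8)*(x - 1)*(x + 1)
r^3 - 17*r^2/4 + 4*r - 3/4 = (r - 3)*(r - 1)*(r - 1/4)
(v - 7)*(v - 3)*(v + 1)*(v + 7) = v^4 - 2*v^3 - 52*v^2 + 98*v + 147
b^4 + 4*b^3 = b^3*(b + 4)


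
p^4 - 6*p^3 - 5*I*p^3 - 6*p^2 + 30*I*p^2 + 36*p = p*(p - 6)*(p - 3*I)*(p - 2*I)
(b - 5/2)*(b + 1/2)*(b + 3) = b^3 + b^2 - 29*b/4 - 15/4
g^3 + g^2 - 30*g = g*(g - 5)*(g + 6)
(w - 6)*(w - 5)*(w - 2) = w^3 - 13*w^2 + 52*w - 60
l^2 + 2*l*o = l*(l + 2*o)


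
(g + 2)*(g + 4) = g^2 + 6*g + 8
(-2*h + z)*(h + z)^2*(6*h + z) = -12*h^4 - 20*h^3*z - 3*h^2*z^2 + 6*h*z^3 + z^4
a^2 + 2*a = a*(a + 2)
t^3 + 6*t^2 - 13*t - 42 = (t - 3)*(t + 2)*(t + 7)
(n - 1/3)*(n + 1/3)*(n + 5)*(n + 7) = n^4 + 12*n^3 + 314*n^2/9 - 4*n/3 - 35/9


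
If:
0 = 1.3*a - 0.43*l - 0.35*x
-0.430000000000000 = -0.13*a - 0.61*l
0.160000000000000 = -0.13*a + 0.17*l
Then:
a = -0.24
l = 0.76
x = -1.83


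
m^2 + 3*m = m*(m + 3)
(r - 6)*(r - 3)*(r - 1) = r^3 - 10*r^2 + 27*r - 18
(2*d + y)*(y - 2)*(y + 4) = 2*d*y^2 + 4*d*y - 16*d + y^3 + 2*y^2 - 8*y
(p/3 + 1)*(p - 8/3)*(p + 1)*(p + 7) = p^4/3 + 25*p^3/9 + 5*p^2/9 - 185*p/9 - 56/3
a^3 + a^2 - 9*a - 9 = (a - 3)*(a + 1)*(a + 3)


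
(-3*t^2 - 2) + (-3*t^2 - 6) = -6*t^2 - 8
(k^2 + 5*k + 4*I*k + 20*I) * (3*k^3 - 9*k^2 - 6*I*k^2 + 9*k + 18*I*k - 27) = 3*k^5 + 6*k^4 + 6*I*k^4 - 12*k^3 + 12*I*k^3 + 66*k^2 - 54*I*k^2 - 495*k + 72*I*k - 540*I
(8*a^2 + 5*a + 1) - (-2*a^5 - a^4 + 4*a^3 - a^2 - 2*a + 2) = 2*a^5 + a^4 - 4*a^3 + 9*a^2 + 7*a - 1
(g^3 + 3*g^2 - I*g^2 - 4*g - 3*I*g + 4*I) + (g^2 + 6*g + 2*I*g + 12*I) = g^3 + 4*g^2 - I*g^2 + 2*g - I*g + 16*I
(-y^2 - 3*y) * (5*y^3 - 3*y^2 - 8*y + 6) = -5*y^5 - 12*y^4 + 17*y^3 + 18*y^2 - 18*y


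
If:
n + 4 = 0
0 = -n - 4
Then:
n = -4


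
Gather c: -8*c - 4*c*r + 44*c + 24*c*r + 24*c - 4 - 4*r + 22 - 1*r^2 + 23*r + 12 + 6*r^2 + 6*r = c*(20*r + 60) + 5*r^2 + 25*r + 30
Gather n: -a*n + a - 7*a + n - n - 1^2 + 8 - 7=-a*n - 6*a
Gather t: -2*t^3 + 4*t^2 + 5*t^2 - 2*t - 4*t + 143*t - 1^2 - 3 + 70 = -2*t^3 + 9*t^2 + 137*t + 66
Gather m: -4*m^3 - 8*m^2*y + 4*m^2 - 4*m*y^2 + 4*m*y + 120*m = -4*m^3 + m^2*(4 - 8*y) + m*(-4*y^2 + 4*y + 120)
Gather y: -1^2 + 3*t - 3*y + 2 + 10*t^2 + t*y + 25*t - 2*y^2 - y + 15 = 10*t^2 + 28*t - 2*y^2 + y*(t - 4) + 16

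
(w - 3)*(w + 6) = w^2 + 3*w - 18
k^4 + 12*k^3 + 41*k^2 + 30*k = k*(k + 1)*(k + 5)*(k + 6)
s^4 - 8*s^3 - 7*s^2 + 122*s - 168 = (s - 7)*(s - 3)*(s - 2)*(s + 4)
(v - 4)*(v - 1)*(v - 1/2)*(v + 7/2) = v^4 - 2*v^3 - 51*v^2/4 + 83*v/4 - 7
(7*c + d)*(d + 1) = 7*c*d + 7*c + d^2 + d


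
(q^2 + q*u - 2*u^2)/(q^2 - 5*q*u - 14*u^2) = (q - u)/(q - 7*u)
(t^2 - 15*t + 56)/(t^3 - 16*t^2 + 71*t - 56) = 1/(t - 1)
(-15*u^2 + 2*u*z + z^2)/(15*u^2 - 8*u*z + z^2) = (5*u + z)/(-5*u + z)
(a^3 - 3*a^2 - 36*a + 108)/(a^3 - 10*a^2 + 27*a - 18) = (a + 6)/(a - 1)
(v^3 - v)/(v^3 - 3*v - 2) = v*(v - 1)/(v^2 - v - 2)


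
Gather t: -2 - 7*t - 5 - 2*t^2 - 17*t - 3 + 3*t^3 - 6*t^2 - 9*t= 3*t^3 - 8*t^2 - 33*t - 10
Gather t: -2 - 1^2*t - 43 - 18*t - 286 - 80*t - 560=-99*t - 891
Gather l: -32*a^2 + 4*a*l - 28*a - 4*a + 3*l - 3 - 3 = -32*a^2 - 32*a + l*(4*a + 3) - 6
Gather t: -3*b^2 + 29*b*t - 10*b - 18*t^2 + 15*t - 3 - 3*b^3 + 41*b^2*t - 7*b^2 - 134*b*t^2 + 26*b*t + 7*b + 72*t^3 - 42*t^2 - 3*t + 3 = -3*b^3 - 10*b^2 - 3*b + 72*t^3 + t^2*(-134*b - 60) + t*(41*b^2 + 55*b + 12)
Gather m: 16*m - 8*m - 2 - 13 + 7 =8*m - 8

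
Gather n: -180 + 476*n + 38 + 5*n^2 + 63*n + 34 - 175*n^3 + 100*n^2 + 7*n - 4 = -175*n^3 + 105*n^2 + 546*n - 112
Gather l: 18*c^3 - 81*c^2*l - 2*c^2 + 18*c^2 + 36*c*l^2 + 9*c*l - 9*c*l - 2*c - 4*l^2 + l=18*c^3 + 16*c^2 - 2*c + l^2*(36*c - 4) + l*(1 - 81*c^2)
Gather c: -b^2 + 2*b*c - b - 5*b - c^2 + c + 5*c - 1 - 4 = -b^2 - 6*b - c^2 + c*(2*b + 6) - 5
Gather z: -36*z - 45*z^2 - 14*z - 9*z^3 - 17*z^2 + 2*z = -9*z^3 - 62*z^2 - 48*z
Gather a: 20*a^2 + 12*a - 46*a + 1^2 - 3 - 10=20*a^2 - 34*a - 12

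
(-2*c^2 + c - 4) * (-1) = 2*c^2 - c + 4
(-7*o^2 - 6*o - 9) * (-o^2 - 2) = 7*o^4 + 6*o^3 + 23*o^2 + 12*o + 18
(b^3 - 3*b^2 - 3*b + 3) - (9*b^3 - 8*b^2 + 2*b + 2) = -8*b^3 + 5*b^2 - 5*b + 1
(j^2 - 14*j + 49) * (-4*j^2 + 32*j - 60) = -4*j^4 + 88*j^3 - 704*j^2 + 2408*j - 2940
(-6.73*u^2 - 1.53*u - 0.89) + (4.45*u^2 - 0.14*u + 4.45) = -2.28*u^2 - 1.67*u + 3.56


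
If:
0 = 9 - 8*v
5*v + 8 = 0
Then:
No Solution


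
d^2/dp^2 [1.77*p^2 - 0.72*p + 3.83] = 3.54000000000000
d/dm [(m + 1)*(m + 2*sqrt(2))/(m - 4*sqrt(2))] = (m^2 - 8*sqrt(2)*m - 16 - 6*sqrt(2))/(m^2 - 8*sqrt(2)*m + 32)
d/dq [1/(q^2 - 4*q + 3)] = 2*(2 - q)/(q^2 - 4*q + 3)^2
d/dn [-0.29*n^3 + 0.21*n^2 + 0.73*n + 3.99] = -0.87*n^2 + 0.42*n + 0.73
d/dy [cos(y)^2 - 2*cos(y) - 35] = 2*(1 - cos(y))*sin(y)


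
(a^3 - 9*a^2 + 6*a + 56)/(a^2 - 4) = (a^2 - 11*a + 28)/(a - 2)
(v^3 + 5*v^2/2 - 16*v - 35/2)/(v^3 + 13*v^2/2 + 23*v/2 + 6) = (2*v^2 + 3*v - 35)/(2*v^2 + 11*v + 12)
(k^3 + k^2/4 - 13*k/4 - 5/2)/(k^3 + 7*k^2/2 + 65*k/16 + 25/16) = 4*(k - 2)/(4*k + 5)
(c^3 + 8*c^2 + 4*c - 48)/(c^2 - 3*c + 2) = (c^2 + 10*c + 24)/(c - 1)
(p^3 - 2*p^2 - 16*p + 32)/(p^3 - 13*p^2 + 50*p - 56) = (p + 4)/(p - 7)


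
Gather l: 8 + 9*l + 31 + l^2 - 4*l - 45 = l^2 + 5*l - 6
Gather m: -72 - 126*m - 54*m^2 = -54*m^2 - 126*m - 72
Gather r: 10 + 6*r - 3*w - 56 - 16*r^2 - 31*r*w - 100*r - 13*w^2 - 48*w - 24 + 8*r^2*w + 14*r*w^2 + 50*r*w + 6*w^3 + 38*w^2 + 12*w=r^2*(8*w - 16) + r*(14*w^2 + 19*w - 94) + 6*w^3 + 25*w^2 - 39*w - 70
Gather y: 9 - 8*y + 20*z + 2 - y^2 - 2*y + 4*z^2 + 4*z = -y^2 - 10*y + 4*z^2 + 24*z + 11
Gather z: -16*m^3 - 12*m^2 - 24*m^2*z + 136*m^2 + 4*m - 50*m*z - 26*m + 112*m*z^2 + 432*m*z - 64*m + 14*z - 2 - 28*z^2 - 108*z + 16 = -16*m^3 + 124*m^2 - 86*m + z^2*(112*m - 28) + z*(-24*m^2 + 382*m - 94) + 14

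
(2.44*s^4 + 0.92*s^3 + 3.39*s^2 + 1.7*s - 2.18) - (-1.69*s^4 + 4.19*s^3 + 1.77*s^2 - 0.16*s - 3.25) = 4.13*s^4 - 3.27*s^3 + 1.62*s^2 + 1.86*s + 1.07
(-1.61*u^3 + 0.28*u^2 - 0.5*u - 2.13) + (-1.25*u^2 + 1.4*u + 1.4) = -1.61*u^3 - 0.97*u^2 + 0.9*u - 0.73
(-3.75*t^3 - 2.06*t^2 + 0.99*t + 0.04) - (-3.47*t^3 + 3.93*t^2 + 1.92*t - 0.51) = -0.28*t^3 - 5.99*t^2 - 0.93*t + 0.55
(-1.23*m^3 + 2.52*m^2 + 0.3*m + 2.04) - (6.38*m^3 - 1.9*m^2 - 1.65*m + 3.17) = -7.61*m^3 + 4.42*m^2 + 1.95*m - 1.13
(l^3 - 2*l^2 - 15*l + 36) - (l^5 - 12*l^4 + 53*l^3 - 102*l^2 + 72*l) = -l^5 + 12*l^4 - 52*l^3 + 100*l^2 - 87*l + 36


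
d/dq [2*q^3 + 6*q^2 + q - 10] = 6*q^2 + 12*q + 1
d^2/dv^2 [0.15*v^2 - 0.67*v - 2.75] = 0.300000000000000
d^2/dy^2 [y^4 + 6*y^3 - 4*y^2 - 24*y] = 12*y^2 + 36*y - 8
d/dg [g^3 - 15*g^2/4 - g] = 3*g^2 - 15*g/2 - 1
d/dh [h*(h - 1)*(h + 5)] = 3*h^2 + 8*h - 5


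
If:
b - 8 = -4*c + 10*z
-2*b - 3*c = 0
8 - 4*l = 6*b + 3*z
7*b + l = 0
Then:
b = -104/225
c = 208/675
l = 728/225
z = -488/675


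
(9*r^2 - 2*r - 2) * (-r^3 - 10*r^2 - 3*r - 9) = -9*r^5 - 88*r^4 - 5*r^3 - 55*r^2 + 24*r + 18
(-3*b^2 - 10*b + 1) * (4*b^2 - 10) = -12*b^4 - 40*b^3 + 34*b^2 + 100*b - 10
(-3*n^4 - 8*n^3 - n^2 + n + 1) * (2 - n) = 3*n^5 + 2*n^4 - 15*n^3 - 3*n^2 + n + 2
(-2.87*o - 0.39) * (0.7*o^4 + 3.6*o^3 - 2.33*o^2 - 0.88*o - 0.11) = -2.009*o^5 - 10.605*o^4 + 5.2831*o^3 + 3.4343*o^2 + 0.6589*o + 0.0429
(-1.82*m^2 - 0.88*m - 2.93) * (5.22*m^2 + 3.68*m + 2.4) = -9.5004*m^4 - 11.2912*m^3 - 22.901*m^2 - 12.8944*m - 7.032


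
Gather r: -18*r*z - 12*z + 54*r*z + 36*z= 36*r*z + 24*z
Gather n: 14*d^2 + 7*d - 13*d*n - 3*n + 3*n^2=14*d^2 + 7*d + 3*n^2 + n*(-13*d - 3)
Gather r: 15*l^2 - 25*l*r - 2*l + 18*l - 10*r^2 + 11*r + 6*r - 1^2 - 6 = 15*l^2 + 16*l - 10*r^2 + r*(17 - 25*l) - 7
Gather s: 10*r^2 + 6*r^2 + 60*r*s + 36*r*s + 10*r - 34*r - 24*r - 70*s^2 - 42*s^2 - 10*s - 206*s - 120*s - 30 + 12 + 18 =16*r^2 - 48*r - 112*s^2 + s*(96*r - 336)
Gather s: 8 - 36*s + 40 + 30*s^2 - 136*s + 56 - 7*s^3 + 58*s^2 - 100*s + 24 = -7*s^3 + 88*s^2 - 272*s + 128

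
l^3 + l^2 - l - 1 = (l - 1)*(l + 1)^2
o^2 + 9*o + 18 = (o + 3)*(o + 6)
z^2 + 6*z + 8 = (z + 2)*(z + 4)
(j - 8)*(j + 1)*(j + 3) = j^3 - 4*j^2 - 29*j - 24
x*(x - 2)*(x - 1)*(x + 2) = x^4 - x^3 - 4*x^2 + 4*x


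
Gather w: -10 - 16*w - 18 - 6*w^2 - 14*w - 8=-6*w^2 - 30*w - 36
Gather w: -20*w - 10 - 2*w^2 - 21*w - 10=-2*w^2 - 41*w - 20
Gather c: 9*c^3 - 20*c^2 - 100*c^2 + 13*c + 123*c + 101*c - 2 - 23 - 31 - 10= 9*c^3 - 120*c^2 + 237*c - 66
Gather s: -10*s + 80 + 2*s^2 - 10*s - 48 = 2*s^2 - 20*s + 32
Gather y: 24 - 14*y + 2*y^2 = 2*y^2 - 14*y + 24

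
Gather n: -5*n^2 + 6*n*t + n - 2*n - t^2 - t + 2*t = -5*n^2 + n*(6*t - 1) - t^2 + t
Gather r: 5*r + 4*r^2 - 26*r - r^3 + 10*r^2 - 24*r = -r^3 + 14*r^2 - 45*r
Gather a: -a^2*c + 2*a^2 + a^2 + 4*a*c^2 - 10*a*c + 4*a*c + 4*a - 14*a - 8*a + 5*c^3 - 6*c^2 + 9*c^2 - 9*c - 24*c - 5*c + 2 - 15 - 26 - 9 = a^2*(3 - c) + a*(4*c^2 - 6*c - 18) + 5*c^3 + 3*c^2 - 38*c - 48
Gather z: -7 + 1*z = z - 7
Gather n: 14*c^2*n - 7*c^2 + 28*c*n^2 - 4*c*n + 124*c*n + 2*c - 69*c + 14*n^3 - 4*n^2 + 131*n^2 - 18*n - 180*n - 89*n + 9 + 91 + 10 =-7*c^2 - 67*c + 14*n^3 + n^2*(28*c + 127) + n*(14*c^2 + 120*c - 287) + 110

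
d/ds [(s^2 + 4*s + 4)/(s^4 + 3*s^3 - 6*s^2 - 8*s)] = (-2*s^5 - 15*s^4 - 40*s^3 - 20*s^2 + 48*s + 32)/(s^2*(s^6 + 6*s^5 - 3*s^4 - 52*s^3 - 12*s^2 + 96*s + 64))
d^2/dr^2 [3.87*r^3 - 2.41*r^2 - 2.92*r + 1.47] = 23.22*r - 4.82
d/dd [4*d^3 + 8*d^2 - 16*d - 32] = 12*d^2 + 16*d - 16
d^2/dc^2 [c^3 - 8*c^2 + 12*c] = 6*c - 16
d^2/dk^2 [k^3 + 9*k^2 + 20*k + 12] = 6*k + 18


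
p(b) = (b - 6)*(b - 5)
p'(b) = 2*b - 11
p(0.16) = 28.27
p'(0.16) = -10.68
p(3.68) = 3.06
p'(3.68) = -3.64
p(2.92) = 6.41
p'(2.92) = -5.16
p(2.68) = 7.70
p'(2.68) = -5.64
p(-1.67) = 51.16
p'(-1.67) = -14.34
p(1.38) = 16.72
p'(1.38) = -8.24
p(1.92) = 12.57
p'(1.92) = -7.16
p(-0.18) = 32.01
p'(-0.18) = -11.36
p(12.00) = 42.00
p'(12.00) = 13.00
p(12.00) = 42.00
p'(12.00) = 13.00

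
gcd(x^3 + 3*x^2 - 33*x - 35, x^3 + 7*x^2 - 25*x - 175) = x^2 + 2*x - 35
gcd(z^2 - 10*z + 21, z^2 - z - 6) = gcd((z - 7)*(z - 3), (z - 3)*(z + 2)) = z - 3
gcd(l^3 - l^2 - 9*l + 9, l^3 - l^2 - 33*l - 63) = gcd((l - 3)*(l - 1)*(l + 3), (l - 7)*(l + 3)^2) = l + 3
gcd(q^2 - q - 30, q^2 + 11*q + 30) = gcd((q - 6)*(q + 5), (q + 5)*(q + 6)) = q + 5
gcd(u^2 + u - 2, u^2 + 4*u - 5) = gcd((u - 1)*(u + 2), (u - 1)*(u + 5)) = u - 1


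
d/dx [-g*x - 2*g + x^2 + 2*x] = -g + 2*x + 2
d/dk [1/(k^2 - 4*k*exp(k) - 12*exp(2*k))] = 2*(2*k*exp(k) - k + 12*exp(2*k) + 2*exp(k))/(-k^2 + 4*k*exp(k) + 12*exp(2*k))^2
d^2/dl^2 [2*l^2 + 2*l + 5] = 4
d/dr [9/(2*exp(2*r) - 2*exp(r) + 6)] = (9/2 - 9*exp(r))*exp(r)/(exp(2*r) - exp(r) + 3)^2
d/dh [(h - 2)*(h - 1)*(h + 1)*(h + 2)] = 4*h^3 - 10*h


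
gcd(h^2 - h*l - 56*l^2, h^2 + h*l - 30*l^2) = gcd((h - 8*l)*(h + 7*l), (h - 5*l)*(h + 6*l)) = 1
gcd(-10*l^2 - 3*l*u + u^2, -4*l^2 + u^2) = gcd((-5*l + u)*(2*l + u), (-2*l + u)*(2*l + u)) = 2*l + u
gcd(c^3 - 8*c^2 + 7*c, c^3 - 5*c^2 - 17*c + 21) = c^2 - 8*c + 7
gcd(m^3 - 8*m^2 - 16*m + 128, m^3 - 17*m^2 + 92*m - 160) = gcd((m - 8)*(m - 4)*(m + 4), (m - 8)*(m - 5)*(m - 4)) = m^2 - 12*m + 32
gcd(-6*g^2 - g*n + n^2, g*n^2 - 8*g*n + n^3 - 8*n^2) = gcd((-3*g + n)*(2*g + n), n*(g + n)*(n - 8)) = 1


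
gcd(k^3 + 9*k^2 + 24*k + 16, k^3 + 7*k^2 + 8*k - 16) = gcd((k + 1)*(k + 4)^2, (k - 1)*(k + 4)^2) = k^2 + 8*k + 16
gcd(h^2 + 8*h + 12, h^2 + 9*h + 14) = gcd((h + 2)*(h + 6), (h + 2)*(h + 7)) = h + 2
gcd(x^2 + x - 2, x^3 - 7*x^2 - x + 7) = x - 1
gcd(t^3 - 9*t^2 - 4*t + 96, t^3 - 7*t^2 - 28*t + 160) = t^2 - 12*t + 32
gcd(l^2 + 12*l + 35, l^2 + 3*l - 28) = l + 7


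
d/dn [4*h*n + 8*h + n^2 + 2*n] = 4*h + 2*n + 2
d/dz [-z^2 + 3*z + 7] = 3 - 2*z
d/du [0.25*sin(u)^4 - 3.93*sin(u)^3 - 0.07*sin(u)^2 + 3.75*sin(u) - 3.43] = (1.0*sin(u)^3 - 11.79*sin(u)^2 - 0.14*sin(u) + 3.75)*cos(u)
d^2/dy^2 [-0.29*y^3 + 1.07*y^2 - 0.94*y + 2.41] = 2.14 - 1.74*y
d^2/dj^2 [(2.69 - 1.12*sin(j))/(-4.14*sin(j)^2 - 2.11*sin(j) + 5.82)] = (-19.196352*sin(j)^5 + 194.205744*sin(j)^4 - 53.0296740000001*sin(j)^3 - 19.150771*sin(j)^2 + 16.0243499999999*sin(j) - 126.074674)/(4.14*sin(j)^2 + 2.11*sin(j) - 5.82)^3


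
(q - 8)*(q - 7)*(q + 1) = q^3 - 14*q^2 + 41*q + 56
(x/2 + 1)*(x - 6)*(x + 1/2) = x^3/2 - 7*x^2/4 - 7*x - 3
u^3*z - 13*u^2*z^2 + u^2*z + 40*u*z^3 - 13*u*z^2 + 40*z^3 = (u - 8*z)*(u - 5*z)*(u*z + z)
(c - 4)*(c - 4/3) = c^2 - 16*c/3 + 16/3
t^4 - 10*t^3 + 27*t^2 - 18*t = t*(t - 6)*(t - 3)*(t - 1)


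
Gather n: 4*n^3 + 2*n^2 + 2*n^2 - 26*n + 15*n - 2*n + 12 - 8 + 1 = 4*n^3 + 4*n^2 - 13*n + 5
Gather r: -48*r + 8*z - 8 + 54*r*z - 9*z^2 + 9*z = r*(54*z - 48) - 9*z^2 + 17*z - 8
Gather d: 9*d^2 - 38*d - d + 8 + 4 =9*d^2 - 39*d + 12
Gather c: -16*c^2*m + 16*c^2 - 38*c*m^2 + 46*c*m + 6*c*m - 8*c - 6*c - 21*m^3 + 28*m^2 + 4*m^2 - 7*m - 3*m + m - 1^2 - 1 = c^2*(16 - 16*m) + c*(-38*m^2 + 52*m - 14) - 21*m^3 + 32*m^2 - 9*m - 2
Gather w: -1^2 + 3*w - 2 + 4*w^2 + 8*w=4*w^2 + 11*w - 3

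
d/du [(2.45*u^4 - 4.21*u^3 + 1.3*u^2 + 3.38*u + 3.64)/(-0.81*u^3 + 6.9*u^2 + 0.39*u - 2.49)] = (-1.9845*u^6 + 33.81*u^5 - 25.1295*u^4 - 22.2102*u^3 + 17.4789*u^2 - 56.706*u - 9.8358)/(0.6561*u^6 - 11.178*u^5 + 46.9782*u^4 + 9.4158*u^3 - 34.2099*u^2 - 1.9422*u + 6.2001)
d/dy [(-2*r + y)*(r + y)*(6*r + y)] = -8*r^2 + 10*r*y + 3*y^2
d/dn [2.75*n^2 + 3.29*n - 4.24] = 5.5*n + 3.29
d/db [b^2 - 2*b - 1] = 2*b - 2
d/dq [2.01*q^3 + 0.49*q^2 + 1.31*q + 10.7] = 6.03*q^2 + 0.98*q + 1.31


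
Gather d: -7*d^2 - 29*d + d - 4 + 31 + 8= -7*d^2 - 28*d + 35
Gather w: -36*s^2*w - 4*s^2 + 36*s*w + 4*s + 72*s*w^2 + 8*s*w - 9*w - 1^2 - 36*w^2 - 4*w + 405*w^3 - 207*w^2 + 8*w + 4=-4*s^2 + 4*s + 405*w^3 + w^2*(72*s - 243) + w*(-36*s^2 + 44*s - 5) + 3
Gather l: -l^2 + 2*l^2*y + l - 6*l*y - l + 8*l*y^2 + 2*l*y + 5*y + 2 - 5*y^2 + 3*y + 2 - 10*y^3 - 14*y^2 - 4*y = l^2*(2*y - 1) + l*(8*y^2 - 4*y) - 10*y^3 - 19*y^2 + 4*y + 4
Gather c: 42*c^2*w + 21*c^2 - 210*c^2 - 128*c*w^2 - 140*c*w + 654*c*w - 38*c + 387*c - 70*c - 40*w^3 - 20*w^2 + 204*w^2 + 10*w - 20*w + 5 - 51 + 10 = c^2*(42*w - 189) + c*(-128*w^2 + 514*w + 279) - 40*w^3 + 184*w^2 - 10*w - 36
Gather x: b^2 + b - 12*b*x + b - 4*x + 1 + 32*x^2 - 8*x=b^2 + 2*b + 32*x^2 + x*(-12*b - 12) + 1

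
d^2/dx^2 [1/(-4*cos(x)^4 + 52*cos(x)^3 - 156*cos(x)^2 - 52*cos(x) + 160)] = (2*(4*cos(x)^3 - 39*cos(x)^2 + 78*cos(x) + 13)^2*sin(x)^2 - (-16*(1 - cos(2*x))^2 - 13*cos(x) - 352*cos(2*x) + 117*cos(3*x) + 24)*(cos(x)^4 - 13*cos(x)^3 + 39*cos(x)^2 + 13*cos(x) - 40)/4)/(4*(cos(x) - 8)^3*(cos(x) - 5)^3*sin(x)^6)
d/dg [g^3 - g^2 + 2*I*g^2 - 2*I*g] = 3*g^2 + g*(-2 + 4*I) - 2*I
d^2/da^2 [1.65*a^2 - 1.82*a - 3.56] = 3.30000000000000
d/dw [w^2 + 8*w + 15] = 2*w + 8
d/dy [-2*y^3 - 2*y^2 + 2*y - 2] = -6*y^2 - 4*y + 2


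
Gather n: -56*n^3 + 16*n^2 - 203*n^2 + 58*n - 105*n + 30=-56*n^3 - 187*n^2 - 47*n + 30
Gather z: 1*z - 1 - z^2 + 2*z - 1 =-z^2 + 3*z - 2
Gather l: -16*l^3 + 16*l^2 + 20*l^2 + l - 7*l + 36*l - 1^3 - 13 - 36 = -16*l^3 + 36*l^2 + 30*l - 50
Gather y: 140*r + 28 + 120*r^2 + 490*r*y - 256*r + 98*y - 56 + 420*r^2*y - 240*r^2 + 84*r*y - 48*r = -120*r^2 - 164*r + y*(420*r^2 + 574*r + 98) - 28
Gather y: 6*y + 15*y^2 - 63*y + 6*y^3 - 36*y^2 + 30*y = 6*y^3 - 21*y^2 - 27*y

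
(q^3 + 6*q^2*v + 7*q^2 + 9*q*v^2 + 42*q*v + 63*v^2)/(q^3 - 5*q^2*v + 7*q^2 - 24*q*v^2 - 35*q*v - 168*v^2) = (q + 3*v)/(q - 8*v)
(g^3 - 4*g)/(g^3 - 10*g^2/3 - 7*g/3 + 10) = 3*g*(g + 2)/(3*g^2 - 4*g - 15)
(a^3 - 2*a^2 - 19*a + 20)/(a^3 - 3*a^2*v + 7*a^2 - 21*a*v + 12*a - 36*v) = (-a^2 + 6*a - 5)/(-a^2 + 3*a*v - 3*a + 9*v)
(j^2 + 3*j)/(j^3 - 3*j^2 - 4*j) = (j + 3)/(j^2 - 3*j - 4)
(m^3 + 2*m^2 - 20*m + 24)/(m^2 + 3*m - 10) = (m^2 + 4*m - 12)/(m + 5)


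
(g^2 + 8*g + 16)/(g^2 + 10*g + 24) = (g + 4)/(g + 6)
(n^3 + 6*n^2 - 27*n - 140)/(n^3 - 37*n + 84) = (n^2 - n - 20)/(n^2 - 7*n + 12)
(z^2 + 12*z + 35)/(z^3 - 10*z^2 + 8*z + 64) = (z^2 + 12*z + 35)/(z^3 - 10*z^2 + 8*z + 64)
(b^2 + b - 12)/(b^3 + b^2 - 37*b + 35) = (b^2 + b - 12)/(b^3 + b^2 - 37*b + 35)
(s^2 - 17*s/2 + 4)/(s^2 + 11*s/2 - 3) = (s - 8)/(s + 6)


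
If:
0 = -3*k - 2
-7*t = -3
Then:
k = -2/3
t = 3/7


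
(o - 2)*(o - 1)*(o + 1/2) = o^3 - 5*o^2/2 + o/2 + 1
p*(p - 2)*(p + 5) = p^3 + 3*p^2 - 10*p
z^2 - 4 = (z - 2)*(z + 2)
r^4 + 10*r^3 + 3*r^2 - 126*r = r*(r - 3)*(r + 6)*(r + 7)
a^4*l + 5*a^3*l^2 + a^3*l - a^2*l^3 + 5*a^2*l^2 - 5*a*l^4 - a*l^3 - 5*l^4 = (a - l)*(a + l)*(a + 5*l)*(a*l + l)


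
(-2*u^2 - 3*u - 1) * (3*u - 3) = -6*u^3 - 3*u^2 + 6*u + 3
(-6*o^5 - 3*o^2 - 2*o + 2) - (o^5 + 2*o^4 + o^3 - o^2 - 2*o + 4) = -7*o^5 - 2*o^4 - o^3 - 2*o^2 - 2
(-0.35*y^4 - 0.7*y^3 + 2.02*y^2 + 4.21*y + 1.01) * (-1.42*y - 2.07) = 0.497*y^5 + 1.7185*y^4 - 1.4194*y^3 - 10.1596*y^2 - 10.1489*y - 2.0907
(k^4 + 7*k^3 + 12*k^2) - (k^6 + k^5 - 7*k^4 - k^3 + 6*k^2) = -k^6 - k^5 + 8*k^4 + 8*k^3 + 6*k^2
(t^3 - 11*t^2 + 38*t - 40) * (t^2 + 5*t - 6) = t^5 - 6*t^4 - 23*t^3 + 216*t^2 - 428*t + 240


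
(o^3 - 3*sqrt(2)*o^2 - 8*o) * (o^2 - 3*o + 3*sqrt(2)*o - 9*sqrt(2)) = o^5 - 3*o^4 - 26*o^3 - 24*sqrt(2)*o^2 + 78*o^2 + 72*sqrt(2)*o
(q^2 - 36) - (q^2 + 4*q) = -4*q - 36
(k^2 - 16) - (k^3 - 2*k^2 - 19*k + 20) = -k^3 + 3*k^2 + 19*k - 36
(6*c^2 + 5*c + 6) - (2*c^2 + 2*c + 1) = 4*c^2 + 3*c + 5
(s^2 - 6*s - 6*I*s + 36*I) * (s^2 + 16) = s^4 - 6*s^3 - 6*I*s^3 + 16*s^2 + 36*I*s^2 - 96*s - 96*I*s + 576*I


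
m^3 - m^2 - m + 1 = (m - 1)^2*(m + 1)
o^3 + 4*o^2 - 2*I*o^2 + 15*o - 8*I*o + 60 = (o + 4)*(o - 5*I)*(o + 3*I)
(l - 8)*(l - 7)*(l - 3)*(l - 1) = l^4 - 19*l^3 + 119*l^2 - 269*l + 168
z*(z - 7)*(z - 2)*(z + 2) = z^4 - 7*z^3 - 4*z^2 + 28*z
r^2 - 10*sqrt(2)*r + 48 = (r - 6*sqrt(2))*(r - 4*sqrt(2))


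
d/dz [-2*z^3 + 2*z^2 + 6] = 2*z*(2 - 3*z)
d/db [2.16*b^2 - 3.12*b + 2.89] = 4.32*b - 3.12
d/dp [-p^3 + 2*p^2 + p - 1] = -3*p^2 + 4*p + 1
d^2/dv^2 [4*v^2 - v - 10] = 8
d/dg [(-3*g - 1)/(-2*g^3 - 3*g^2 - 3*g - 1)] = 3*g*(-4*g^2 - 5*g - 2)/(4*g^6 + 12*g^5 + 21*g^4 + 22*g^3 + 15*g^2 + 6*g + 1)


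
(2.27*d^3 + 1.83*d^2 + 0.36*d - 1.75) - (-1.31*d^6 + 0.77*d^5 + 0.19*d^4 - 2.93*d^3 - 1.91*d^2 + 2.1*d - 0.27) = 1.31*d^6 - 0.77*d^5 - 0.19*d^4 + 5.2*d^3 + 3.74*d^2 - 1.74*d - 1.48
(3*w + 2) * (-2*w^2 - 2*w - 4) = -6*w^3 - 10*w^2 - 16*w - 8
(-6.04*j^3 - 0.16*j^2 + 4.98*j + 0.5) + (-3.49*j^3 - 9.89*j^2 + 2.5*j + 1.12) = -9.53*j^3 - 10.05*j^2 + 7.48*j + 1.62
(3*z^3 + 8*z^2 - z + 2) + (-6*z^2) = 3*z^3 + 2*z^2 - z + 2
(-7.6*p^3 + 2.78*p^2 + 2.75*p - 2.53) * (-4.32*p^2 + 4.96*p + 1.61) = 32.832*p^5 - 49.7056*p^4 - 10.3272*p^3 + 29.0454*p^2 - 8.1213*p - 4.0733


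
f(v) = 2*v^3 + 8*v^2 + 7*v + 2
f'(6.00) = 319.00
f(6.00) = 764.00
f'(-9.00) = 349.00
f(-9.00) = -871.00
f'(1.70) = 51.54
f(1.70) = 46.85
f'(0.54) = 17.39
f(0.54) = 8.43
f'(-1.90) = -1.74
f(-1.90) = 3.86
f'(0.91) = 26.53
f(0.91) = 16.50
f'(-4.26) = 47.73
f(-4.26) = -37.26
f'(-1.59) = -3.27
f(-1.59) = 3.06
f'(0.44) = 15.20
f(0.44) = 6.80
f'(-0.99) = -2.96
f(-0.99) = 0.97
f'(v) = 6*v^2 + 16*v + 7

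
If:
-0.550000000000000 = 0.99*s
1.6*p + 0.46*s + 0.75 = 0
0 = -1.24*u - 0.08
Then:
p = -0.31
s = -0.56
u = -0.06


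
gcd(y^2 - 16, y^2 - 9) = 1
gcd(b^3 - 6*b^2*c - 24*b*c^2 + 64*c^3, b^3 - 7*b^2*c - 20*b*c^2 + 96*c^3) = b^2 - 4*b*c - 32*c^2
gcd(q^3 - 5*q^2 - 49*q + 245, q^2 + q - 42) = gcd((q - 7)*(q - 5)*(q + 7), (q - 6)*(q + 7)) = q + 7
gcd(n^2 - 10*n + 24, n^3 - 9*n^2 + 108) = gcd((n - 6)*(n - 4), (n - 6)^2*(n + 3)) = n - 6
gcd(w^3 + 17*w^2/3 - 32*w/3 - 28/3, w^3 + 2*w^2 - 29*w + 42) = w^2 + 5*w - 14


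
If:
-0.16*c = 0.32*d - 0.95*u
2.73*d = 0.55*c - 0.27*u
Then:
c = 4.37320496083551*u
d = 0.782147519582245*u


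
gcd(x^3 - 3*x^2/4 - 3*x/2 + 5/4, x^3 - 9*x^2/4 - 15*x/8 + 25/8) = x^2 + x/4 - 5/4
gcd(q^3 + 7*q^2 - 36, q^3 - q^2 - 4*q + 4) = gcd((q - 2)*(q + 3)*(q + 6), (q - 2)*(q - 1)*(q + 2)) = q - 2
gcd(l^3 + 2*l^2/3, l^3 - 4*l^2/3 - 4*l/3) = l^2 + 2*l/3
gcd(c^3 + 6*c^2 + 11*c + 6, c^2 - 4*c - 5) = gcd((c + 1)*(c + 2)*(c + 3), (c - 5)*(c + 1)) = c + 1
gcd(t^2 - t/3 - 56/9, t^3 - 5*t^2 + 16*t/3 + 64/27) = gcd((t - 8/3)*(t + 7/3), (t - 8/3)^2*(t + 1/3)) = t - 8/3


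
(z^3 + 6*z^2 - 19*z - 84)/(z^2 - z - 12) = z + 7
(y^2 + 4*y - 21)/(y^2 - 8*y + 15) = (y + 7)/(y - 5)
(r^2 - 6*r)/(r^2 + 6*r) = (r - 6)/(r + 6)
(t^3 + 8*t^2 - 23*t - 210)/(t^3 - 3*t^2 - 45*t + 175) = (t + 6)/(t - 5)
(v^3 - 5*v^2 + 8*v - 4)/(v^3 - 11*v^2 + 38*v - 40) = (v^2 - 3*v + 2)/(v^2 - 9*v + 20)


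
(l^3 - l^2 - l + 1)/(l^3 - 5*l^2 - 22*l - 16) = (l^2 - 2*l + 1)/(l^2 - 6*l - 16)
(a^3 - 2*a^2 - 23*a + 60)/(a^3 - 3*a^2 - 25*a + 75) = (a - 4)/(a - 5)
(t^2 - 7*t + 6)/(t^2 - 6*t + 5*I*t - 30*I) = (t - 1)/(t + 5*I)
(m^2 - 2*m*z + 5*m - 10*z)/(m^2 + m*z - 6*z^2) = (m + 5)/(m + 3*z)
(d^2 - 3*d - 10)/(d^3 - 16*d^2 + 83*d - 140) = (d + 2)/(d^2 - 11*d + 28)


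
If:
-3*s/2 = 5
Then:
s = -10/3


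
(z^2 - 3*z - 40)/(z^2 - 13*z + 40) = (z + 5)/(z - 5)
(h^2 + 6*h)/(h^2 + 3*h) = (h + 6)/(h + 3)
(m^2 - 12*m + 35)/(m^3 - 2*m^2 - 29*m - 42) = (m - 5)/(m^2 + 5*m + 6)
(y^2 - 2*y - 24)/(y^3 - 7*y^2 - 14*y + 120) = 1/(y - 5)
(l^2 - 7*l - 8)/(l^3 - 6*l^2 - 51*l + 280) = (l + 1)/(l^2 + 2*l - 35)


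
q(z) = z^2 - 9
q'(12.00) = 24.00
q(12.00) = 135.00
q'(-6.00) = -12.00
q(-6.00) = 27.00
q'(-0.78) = -1.56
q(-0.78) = -8.39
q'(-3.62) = -7.24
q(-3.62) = 4.10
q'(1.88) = 3.76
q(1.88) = -5.47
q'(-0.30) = -0.60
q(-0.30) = -8.91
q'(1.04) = 2.08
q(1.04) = -7.92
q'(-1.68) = -3.36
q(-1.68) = -6.18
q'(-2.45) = -4.90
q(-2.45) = -3.00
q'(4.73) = 9.46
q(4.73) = 13.37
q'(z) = 2*z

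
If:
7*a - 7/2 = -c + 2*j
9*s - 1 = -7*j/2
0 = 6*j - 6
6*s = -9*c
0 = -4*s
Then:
No Solution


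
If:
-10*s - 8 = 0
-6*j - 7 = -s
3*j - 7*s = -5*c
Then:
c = -17/50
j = -13/10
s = -4/5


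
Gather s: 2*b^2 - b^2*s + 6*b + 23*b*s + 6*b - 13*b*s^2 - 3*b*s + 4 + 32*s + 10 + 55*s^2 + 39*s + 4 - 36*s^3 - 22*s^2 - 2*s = 2*b^2 + 12*b - 36*s^3 + s^2*(33 - 13*b) + s*(-b^2 + 20*b + 69) + 18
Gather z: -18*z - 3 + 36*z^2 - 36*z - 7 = 36*z^2 - 54*z - 10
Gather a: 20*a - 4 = 20*a - 4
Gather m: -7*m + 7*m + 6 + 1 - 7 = 0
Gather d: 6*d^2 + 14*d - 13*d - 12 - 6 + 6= 6*d^2 + d - 12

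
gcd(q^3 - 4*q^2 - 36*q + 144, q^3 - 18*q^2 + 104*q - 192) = q^2 - 10*q + 24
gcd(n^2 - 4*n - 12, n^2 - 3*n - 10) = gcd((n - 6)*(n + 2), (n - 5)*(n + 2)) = n + 2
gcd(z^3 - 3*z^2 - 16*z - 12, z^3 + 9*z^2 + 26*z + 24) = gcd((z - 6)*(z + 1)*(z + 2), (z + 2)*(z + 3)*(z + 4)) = z + 2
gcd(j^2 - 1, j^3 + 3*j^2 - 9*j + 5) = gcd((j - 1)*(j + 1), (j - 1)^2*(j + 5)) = j - 1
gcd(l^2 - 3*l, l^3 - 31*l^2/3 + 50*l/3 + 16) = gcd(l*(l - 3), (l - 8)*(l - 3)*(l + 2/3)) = l - 3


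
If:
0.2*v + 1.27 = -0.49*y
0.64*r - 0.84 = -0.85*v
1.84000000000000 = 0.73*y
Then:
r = 17.95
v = -12.53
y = 2.52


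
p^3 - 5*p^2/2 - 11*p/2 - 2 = (p - 4)*(p + 1/2)*(p + 1)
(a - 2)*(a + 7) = a^2 + 5*a - 14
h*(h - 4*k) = h^2 - 4*h*k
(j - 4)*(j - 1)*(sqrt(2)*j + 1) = sqrt(2)*j^3 - 5*sqrt(2)*j^2 + j^2 - 5*j + 4*sqrt(2)*j + 4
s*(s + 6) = s^2 + 6*s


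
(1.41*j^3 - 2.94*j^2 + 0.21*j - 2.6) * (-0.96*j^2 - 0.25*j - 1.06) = -1.3536*j^5 + 2.4699*j^4 - 0.9612*j^3 + 5.5599*j^2 + 0.4274*j + 2.756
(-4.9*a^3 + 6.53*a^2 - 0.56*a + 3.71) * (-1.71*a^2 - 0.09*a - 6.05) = 8.379*a^5 - 10.7253*a^4 + 30.0149*a^3 - 45.8002*a^2 + 3.0541*a - 22.4455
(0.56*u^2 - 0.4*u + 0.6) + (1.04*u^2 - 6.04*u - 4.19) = 1.6*u^2 - 6.44*u - 3.59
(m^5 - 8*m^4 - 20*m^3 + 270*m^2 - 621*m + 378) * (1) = m^5 - 8*m^4 - 20*m^3 + 270*m^2 - 621*m + 378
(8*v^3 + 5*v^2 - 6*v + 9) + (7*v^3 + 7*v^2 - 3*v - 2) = 15*v^3 + 12*v^2 - 9*v + 7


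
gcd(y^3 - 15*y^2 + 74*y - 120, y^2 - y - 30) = y - 6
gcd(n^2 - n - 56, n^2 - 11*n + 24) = n - 8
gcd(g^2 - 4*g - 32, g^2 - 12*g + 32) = g - 8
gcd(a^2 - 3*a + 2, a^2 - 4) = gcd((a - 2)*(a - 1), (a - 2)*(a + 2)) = a - 2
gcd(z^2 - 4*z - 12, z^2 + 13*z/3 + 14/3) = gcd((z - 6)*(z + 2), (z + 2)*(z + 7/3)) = z + 2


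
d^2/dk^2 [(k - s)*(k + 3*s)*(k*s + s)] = 2*s*(3*k + 2*s + 1)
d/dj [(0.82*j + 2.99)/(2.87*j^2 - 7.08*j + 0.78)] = (-2.3534*j^2 - 17.1626*j + 21.8088)/(8.2369*j^4 - 40.6392*j^3 + 54.6036*j^2 - 11.0448*j + 0.6084)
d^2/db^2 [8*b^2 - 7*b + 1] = 16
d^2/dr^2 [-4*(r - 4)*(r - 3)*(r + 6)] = 8 - 24*r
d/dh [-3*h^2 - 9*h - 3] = -6*h - 9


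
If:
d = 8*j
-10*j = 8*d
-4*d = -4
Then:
No Solution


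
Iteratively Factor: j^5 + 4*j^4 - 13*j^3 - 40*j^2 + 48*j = (j - 3)*(j^4 + 7*j^3 + 8*j^2 - 16*j) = (j - 3)*(j + 4)*(j^3 + 3*j^2 - 4*j) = (j - 3)*(j - 1)*(j + 4)*(j^2 + 4*j) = j*(j - 3)*(j - 1)*(j + 4)*(j + 4)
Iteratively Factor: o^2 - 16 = (o - 4)*(o + 4)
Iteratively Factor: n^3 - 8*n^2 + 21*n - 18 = (n - 2)*(n^2 - 6*n + 9) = (n - 3)*(n - 2)*(n - 3)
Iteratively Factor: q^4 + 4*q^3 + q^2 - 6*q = (q + 3)*(q^3 + q^2 - 2*q) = (q + 2)*(q + 3)*(q^2 - q) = q*(q + 2)*(q + 3)*(q - 1)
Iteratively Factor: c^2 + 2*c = (c + 2)*(c)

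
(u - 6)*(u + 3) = u^2 - 3*u - 18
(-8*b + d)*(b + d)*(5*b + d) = -40*b^3 - 43*b^2*d - 2*b*d^2 + d^3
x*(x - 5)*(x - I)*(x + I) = x^4 - 5*x^3 + x^2 - 5*x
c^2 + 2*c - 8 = (c - 2)*(c + 4)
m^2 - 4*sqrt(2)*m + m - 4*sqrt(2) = (m + 1)*(m - 4*sqrt(2))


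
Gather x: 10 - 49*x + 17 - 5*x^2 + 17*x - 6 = -5*x^2 - 32*x + 21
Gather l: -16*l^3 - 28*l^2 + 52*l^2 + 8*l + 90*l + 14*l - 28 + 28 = -16*l^3 + 24*l^2 + 112*l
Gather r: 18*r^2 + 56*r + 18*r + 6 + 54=18*r^2 + 74*r + 60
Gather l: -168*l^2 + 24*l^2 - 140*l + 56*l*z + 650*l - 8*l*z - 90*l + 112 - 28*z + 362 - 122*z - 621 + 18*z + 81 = -144*l^2 + l*(48*z + 420) - 132*z - 66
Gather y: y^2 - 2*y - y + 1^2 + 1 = y^2 - 3*y + 2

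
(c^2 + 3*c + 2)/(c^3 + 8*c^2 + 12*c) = (c + 1)/(c*(c + 6))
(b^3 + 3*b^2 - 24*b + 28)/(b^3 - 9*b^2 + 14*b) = (b^2 + 5*b - 14)/(b*(b - 7))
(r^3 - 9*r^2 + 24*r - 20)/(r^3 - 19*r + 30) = (r^2 - 7*r + 10)/(r^2 + 2*r - 15)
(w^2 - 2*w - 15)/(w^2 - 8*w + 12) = (w^2 - 2*w - 15)/(w^2 - 8*w + 12)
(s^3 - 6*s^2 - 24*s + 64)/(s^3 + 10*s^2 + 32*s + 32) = (s^2 - 10*s + 16)/(s^2 + 6*s + 8)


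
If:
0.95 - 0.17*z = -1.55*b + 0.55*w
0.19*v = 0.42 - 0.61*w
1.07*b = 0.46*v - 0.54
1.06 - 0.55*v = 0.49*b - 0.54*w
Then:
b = 0.27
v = 1.81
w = 0.13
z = 7.67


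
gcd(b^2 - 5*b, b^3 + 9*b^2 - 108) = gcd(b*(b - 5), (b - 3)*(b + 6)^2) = 1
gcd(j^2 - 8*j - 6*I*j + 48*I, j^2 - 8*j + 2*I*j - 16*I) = j - 8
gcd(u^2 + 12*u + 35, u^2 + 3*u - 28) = u + 7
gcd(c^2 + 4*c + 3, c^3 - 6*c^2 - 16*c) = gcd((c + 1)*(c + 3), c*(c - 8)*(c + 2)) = 1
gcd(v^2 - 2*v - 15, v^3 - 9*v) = v + 3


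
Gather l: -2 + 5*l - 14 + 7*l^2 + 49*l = 7*l^2 + 54*l - 16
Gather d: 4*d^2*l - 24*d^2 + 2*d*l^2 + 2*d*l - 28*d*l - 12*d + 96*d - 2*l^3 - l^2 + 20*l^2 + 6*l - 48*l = d^2*(4*l - 24) + d*(2*l^2 - 26*l + 84) - 2*l^3 + 19*l^2 - 42*l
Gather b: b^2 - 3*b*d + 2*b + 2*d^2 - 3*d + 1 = b^2 + b*(2 - 3*d) + 2*d^2 - 3*d + 1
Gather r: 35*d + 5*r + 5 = 35*d + 5*r + 5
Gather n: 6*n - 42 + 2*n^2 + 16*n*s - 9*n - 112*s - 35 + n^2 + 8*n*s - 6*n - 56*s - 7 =3*n^2 + n*(24*s - 9) - 168*s - 84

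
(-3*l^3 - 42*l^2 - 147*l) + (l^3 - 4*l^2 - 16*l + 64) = -2*l^3 - 46*l^2 - 163*l + 64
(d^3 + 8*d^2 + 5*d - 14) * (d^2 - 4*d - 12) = d^5 + 4*d^4 - 39*d^3 - 130*d^2 - 4*d + 168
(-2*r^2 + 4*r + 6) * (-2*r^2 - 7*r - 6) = 4*r^4 + 6*r^3 - 28*r^2 - 66*r - 36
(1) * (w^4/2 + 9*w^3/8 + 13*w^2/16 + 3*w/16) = w^4/2 + 9*w^3/8 + 13*w^2/16 + 3*w/16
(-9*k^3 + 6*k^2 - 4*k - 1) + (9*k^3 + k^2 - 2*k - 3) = 7*k^2 - 6*k - 4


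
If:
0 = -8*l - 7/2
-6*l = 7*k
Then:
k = 3/8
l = -7/16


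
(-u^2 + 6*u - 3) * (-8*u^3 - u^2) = 8*u^5 - 47*u^4 + 18*u^3 + 3*u^2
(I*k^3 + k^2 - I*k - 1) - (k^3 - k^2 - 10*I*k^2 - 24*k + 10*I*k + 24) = -k^3 + I*k^3 + 2*k^2 + 10*I*k^2 + 24*k - 11*I*k - 25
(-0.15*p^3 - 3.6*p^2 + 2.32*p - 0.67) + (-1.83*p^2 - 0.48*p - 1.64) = -0.15*p^3 - 5.43*p^2 + 1.84*p - 2.31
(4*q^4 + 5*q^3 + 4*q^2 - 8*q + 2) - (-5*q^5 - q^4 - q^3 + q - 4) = 5*q^5 + 5*q^4 + 6*q^3 + 4*q^2 - 9*q + 6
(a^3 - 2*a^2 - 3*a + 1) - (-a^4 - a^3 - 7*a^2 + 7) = a^4 + 2*a^3 + 5*a^2 - 3*a - 6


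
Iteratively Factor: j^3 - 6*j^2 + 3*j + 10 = (j + 1)*(j^2 - 7*j + 10) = (j - 5)*(j + 1)*(j - 2)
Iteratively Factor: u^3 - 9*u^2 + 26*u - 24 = (u - 4)*(u^2 - 5*u + 6) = (u - 4)*(u - 3)*(u - 2)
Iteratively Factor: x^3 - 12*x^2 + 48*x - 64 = (x - 4)*(x^2 - 8*x + 16) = (x - 4)^2*(x - 4)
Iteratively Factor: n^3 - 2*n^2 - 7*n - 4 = (n - 4)*(n^2 + 2*n + 1) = (n - 4)*(n + 1)*(n + 1)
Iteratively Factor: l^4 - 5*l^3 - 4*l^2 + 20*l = (l - 5)*(l^3 - 4*l) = (l - 5)*(l - 2)*(l^2 + 2*l) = (l - 5)*(l - 2)*(l + 2)*(l)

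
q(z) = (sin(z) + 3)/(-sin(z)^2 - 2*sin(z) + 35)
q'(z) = (2*sin(z)*cos(z) + 2*cos(z))*(sin(z) + 3)/(-sin(z)^2 - 2*sin(z) + 35)^2 + cos(z)/(-sin(z)^2 - 2*sin(z) + 35) = (sin(z)^2 + 6*sin(z) + 41)*cos(z)/(sin(z)^2 + 2*sin(z) - 35)^2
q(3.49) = 0.07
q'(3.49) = -0.03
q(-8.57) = 0.06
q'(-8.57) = -0.02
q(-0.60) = 0.07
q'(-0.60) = 0.02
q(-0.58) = 0.07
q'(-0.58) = 0.02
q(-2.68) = 0.07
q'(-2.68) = -0.03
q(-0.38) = 0.07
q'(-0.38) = 0.03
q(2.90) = 0.09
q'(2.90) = -0.03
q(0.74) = 0.11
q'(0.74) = 0.03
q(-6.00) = 0.10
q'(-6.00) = 0.03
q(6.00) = 0.08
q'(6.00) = 0.03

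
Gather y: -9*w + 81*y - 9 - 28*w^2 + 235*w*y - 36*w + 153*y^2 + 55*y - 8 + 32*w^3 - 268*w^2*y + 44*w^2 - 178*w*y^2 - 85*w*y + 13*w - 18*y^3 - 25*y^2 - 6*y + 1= 32*w^3 + 16*w^2 - 32*w - 18*y^3 + y^2*(128 - 178*w) + y*(-268*w^2 + 150*w + 130) - 16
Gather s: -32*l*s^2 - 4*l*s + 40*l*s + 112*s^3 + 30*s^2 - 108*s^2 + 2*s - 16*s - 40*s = 112*s^3 + s^2*(-32*l - 78) + s*(36*l - 54)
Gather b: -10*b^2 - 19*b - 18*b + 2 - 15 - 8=-10*b^2 - 37*b - 21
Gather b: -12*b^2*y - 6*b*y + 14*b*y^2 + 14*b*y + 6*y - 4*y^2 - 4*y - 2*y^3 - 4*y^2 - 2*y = -12*b^2*y + b*(14*y^2 + 8*y) - 2*y^3 - 8*y^2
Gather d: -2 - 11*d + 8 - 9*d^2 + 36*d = -9*d^2 + 25*d + 6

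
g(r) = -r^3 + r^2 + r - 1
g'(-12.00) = -455.00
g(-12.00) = 1859.00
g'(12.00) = -407.00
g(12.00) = -1573.00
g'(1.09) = -0.38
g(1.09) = -0.02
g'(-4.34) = -64.19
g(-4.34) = 95.24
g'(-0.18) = 0.54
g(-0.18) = -1.14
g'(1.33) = -1.65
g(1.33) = -0.25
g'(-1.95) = -14.31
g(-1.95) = 8.27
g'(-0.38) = -0.19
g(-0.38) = -1.18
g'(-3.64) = -46.03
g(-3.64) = 56.84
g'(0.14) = 1.22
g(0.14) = -0.84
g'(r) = -3*r^2 + 2*r + 1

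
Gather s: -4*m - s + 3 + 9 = -4*m - s + 12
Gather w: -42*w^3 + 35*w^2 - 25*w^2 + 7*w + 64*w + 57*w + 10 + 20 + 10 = -42*w^3 + 10*w^2 + 128*w + 40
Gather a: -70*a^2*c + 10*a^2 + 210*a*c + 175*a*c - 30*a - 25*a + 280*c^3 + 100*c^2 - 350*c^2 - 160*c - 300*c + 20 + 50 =a^2*(10 - 70*c) + a*(385*c - 55) + 280*c^3 - 250*c^2 - 460*c + 70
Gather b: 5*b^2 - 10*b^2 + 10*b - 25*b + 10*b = -5*b^2 - 5*b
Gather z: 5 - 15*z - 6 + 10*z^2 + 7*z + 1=10*z^2 - 8*z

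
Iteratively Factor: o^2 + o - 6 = (o + 3)*(o - 2)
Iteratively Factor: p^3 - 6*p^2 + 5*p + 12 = (p - 3)*(p^2 - 3*p - 4) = (p - 3)*(p + 1)*(p - 4)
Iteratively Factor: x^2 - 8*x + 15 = (x - 3)*(x - 5)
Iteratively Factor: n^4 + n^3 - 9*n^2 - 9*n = (n - 3)*(n^3 + 4*n^2 + 3*n) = (n - 3)*(n + 3)*(n^2 + n) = (n - 3)*(n + 1)*(n + 3)*(n)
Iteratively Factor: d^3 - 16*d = (d - 4)*(d^2 + 4*d) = (d - 4)*(d + 4)*(d)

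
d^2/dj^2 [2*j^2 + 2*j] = 4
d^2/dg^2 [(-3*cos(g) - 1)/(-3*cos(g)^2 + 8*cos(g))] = (-108*sin(g)^4/cos(g)^3 + 27*sin(g)^2 + 99 - 226/cos(g) - 144/cos(g)^2 + 236/cos(g)^3)/(3*cos(g) - 8)^3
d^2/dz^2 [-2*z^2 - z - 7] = -4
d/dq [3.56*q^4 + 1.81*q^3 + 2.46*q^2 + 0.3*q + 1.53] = 14.24*q^3 + 5.43*q^2 + 4.92*q + 0.3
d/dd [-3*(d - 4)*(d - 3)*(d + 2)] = -9*d^2 + 30*d + 6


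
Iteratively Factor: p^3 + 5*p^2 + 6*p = (p + 3)*(p^2 + 2*p) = (p + 2)*(p + 3)*(p)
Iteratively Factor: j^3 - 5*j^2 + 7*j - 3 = (j - 1)*(j^2 - 4*j + 3) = (j - 1)^2*(j - 3)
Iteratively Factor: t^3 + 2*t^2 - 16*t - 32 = (t + 2)*(t^2 - 16) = (t + 2)*(t + 4)*(t - 4)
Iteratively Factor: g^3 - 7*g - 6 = (g + 1)*(g^2 - g - 6) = (g + 1)*(g + 2)*(g - 3)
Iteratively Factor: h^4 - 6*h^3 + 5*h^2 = (h - 1)*(h^3 - 5*h^2) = h*(h - 1)*(h^2 - 5*h) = h^2*(h - 1)*(h - 5)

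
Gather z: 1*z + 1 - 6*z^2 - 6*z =-6*z^2 - 5*z + 1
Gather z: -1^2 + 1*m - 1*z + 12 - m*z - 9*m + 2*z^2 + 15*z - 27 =-8*m + 2*z^2 + z*(14 - m) - 16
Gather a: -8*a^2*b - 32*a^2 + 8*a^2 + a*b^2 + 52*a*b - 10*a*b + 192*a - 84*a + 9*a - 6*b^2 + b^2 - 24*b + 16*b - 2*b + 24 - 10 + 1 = a^2*(-8*b - 24) + a*(b^2 + 42*b + 117) - 5*b^2 - 10*b + 15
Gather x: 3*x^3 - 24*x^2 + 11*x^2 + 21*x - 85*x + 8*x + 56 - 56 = 3*x^3 - 13*x^2 - 56*x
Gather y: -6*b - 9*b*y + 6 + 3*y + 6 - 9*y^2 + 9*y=-6*b - 9*y^2 + y*(12 - 9*b) + 12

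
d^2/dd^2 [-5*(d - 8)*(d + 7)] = -10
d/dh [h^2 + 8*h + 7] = 2*h + 8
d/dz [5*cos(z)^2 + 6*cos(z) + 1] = -2*(5*cos(z) + 3)*sin(z)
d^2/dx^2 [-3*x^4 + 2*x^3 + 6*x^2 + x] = -36*x^2 + 12*x + 12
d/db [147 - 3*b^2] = -6*b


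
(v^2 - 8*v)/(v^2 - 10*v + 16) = v/(v - 2)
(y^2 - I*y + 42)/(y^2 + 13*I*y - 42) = (y - 7*I)/(y + 7*I)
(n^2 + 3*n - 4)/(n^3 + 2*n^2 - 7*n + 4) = 1/(n - 1)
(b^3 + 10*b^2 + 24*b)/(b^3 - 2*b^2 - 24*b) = (b + 6)/(b - 6)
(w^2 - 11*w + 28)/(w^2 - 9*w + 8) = (w^2 - 11*w + 28)/(w^2 - 9*w + 8)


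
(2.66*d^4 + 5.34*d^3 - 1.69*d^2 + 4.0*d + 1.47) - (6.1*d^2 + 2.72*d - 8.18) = 2.66*d^4 + 5.34*d^3 - 7.79*d^2 + 1.28*d + 9.65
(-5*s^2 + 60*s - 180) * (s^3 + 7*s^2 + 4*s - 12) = -5*s^5 + 25*s^4 + 220*s^3 - 960*s^2 - 1440*s + 2160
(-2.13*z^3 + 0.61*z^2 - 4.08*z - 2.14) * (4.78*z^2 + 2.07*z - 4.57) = -10.1814*z^5 - 1.4933*z^4 - 8.5056*z^3 - 21.4625*z^2 + 14.2158*z + 9.7798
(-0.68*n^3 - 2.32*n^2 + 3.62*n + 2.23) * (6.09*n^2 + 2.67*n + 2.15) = -4.1412*n^5 - 15.9444*n^4 + 14.3894*n^3 + 18.2581*n^2 + 13.7371*n + 4.7945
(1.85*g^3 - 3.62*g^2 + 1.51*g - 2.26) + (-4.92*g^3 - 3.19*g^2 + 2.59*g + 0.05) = -3.07*g^3 - 6.81*g^2 + 4.1*g - 2.21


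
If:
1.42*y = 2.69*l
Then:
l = 0.527881040892193*y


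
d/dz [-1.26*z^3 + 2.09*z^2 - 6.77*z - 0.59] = -3.78*z^2 + 4.18*z - 6.77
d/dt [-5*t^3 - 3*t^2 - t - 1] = -15*t^2 - 6*t - 1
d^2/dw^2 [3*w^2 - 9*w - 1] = 6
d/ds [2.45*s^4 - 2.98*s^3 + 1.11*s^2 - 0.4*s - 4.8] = 9.8*s^3 - 8.94*s^2 + 2.22*s - 0.4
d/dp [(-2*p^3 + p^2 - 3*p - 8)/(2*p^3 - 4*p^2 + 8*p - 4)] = (3*p^4 - 10*p^3 + 34*p^2 - 36*p + 38)/(2*(p^6 - 4*p^5 + 12*p^4 - 20*p^3 + 24*p^2 - 16*p + 4))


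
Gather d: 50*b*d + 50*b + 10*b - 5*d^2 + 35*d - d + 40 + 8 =60*b - 5*d^2 + d*(50*b + 34) + 48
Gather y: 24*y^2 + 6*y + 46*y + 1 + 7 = 24*y^2 + 52*y + 8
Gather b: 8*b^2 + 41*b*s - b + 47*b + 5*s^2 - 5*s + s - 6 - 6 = 8*b^2 + b*(41*s + 46) + 5*s^2 - 4*s - 12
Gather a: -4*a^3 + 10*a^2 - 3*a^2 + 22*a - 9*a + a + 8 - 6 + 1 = -4*a^3 + 7*a^2 + 14*a + 3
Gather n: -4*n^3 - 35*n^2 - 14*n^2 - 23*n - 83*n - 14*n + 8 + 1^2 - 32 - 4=-4*n^3 - 49*n^2 - 120*n - 27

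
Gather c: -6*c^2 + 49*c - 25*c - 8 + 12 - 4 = -6*c^2 + 24*c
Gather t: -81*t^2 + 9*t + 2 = -81*t^2 + 9*t + 2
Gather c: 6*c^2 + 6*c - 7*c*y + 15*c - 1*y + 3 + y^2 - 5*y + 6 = 6*c^2 + c*(21 - 7*y) + y^2 - 6*y + 9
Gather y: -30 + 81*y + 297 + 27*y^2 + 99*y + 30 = 27*y^2 + 180*y + 297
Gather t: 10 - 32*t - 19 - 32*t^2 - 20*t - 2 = -32*t^2 - 52*t - 11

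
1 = 1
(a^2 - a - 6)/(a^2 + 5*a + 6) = (a - 3)/(a + 3)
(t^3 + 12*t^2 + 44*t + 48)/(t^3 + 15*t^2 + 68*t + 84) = (t + 4)/(t + 7)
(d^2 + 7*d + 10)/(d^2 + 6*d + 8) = (d + 5)/(d + 4)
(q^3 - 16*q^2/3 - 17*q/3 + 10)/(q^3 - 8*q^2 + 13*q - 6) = (q + 5/3)/(q - 1)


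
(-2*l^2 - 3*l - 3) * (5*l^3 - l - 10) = -10*l^5 - 15*l^4 - 13*l^3 + 23*l^2 + 33*l + 30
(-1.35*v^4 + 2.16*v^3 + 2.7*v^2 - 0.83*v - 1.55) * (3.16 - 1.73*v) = 2.3355*v^5 - 8.0028*v^4 + 2.1546*v^3 + 9.9679*v^2 + 0.0587000000000004*v - 4.898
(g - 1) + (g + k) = 2*g + k - 1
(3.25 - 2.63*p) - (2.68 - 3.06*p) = 0.43*p + 0.57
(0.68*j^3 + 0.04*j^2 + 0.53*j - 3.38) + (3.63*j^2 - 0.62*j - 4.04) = 0.68*j^3 + 3.67*j^2 - 0.09*j - 7.42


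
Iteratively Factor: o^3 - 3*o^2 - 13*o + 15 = (o - 1)*(o^2 - 2*o - 15) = (o - 5)*(o - 1)*(o + 3)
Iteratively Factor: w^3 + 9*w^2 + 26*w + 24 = (w + 4)*(w^2 + 5*w + 6) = (w + 3)*(w + 4)*(w + 2)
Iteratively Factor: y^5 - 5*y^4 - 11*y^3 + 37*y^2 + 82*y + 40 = (y + 1)*(y^4 - 6*y^3 - 5*y^2 + 42*y + 40) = (y - 4)*(y + 1)*(y^3 - 2*y^2 - 13*y - 10) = (y - 4)*(y + 1)^2*(y^2 - 3*y - 10) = (y - 5)*(y - 4)*(y + 1)^2*(y + 2)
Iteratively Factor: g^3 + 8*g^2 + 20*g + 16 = (g + 4)*(g^2 + 4*g + 4) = (g + 2)*(g + 4)*(g + 2)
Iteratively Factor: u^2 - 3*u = (u)*(u - 3)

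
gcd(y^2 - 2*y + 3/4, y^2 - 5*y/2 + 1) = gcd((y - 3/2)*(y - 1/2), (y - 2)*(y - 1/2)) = y - 1/2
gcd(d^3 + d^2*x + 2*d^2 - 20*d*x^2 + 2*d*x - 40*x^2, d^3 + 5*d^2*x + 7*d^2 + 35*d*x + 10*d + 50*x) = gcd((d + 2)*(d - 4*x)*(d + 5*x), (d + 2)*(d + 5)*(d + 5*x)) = d^2 + 5*d*x + 2*d + 10*x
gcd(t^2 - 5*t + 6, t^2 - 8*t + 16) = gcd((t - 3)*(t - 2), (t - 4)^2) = 1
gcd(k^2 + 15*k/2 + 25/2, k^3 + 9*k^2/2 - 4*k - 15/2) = k + 5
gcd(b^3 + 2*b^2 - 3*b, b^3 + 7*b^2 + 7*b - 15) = b^2 + 2*b - 3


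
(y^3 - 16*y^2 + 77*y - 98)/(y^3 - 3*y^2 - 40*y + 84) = (y - 7)/(y + 6)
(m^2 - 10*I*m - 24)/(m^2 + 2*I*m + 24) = (m - 6*I)/(m + 6*I)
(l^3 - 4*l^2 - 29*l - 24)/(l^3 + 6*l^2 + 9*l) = (l^2 - 7*l - 8)/(l*(l + 3))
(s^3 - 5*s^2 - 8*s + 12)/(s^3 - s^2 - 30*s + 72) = (s^3 - 5*s^2 - 8*s + 12)/(s^3 - s^2 - 30*s + 72)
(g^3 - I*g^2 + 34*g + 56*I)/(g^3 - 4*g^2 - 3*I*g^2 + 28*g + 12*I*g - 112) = (g + 2*I)/(g - 4)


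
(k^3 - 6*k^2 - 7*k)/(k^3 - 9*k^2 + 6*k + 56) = k*(k + 1)/(k^2 - 2*k - 8)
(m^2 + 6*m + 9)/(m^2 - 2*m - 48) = (m^2 + 6*m + 9)/(m^2 - 2*m - 48)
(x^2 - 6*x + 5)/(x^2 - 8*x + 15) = (x - 1)/(x - 3)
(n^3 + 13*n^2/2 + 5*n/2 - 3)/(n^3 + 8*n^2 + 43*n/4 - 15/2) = 2*(n + 1)/(2*n + 5)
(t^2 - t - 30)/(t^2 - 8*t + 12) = (t + 5)/(t - 2)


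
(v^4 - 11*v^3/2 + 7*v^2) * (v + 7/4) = v^5 - 15*v^4/4 - 21*v^3/8 + 49*v^2/4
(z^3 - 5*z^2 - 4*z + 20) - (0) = z^3 - 5*z^2 - 4*z + 20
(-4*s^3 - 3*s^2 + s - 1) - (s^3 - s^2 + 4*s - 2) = -5*s^3 - 2*s^2 - 3*s + 1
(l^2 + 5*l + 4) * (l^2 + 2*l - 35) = l^4 + 7*l^3 - 21*l^2 - 167*l - 140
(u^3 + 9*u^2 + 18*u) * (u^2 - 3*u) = u^5 + 6*u^4 - 9*u^3 - 54*u^2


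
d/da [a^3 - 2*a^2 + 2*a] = 3*a^2 - 4*a + 2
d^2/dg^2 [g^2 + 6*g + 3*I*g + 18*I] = 2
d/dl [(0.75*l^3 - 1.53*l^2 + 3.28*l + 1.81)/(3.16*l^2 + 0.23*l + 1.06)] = (2.37*l^4 + 0.345000000000001*l^3 - 8.3317*l^2 - 14.6828*l + 3.0605)/(9.9856*l^4 + 1.4536*l^3 + 6.7521*l^2 + 0.4876*l + 1.1236)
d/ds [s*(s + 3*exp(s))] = s*(3*exp(s) + 1) + s + 3*exp(s)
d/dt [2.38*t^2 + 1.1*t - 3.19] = 4.76*t + 1.1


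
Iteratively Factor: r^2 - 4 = (r + 2)*(r - 2)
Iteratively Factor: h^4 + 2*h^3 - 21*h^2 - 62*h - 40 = (h - 5)*(h^3 + 7*h^2 + 14*h + 8) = (h - 5)*(h + 4)*(h^2 + 3*h + 2) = (h - 5)*(h + 1)*(h + 4)*(h + 2)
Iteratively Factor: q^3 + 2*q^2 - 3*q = (q)*(q^2 + 2*q - 3) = q*(q + 3)*(q - 1)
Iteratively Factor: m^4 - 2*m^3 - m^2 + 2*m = (m)*(m^3 - 2*m^2 - m + 2) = m*(m - 2)*(m^2 - 1) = m*(m - 2)*(m - 1)*(m + 1)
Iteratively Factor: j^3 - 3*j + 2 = (j + 2)*(j^2 - 2*j + 1) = (j - 1)*(j + 2)*(j - 1)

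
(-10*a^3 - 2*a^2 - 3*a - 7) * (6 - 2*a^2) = 20*a^5 + 4*a^4 - 54*a^3 + 2*a^2 - 18*a - 42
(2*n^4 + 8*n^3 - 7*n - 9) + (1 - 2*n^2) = 2*n^4 + 8*n^3 - 2*n^2 - 7*n - 8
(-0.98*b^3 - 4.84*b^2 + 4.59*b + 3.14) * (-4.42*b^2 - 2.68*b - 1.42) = 4.3316*b^5 + 24.0192*b^4 - 5.925*b^3 - 19.3072*b^2 - 14.933*b - 4.4588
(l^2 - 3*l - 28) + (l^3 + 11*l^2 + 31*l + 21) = l^3 + 12*l^2 + 28*l - 7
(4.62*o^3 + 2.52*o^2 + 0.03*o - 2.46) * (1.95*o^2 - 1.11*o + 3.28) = 9.009*o^5 - 0.214200000000001*o^4 + 12.4149*o^3 + 3.4353*o^2 + 2.829*o - 8.0688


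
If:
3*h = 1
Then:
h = 1/3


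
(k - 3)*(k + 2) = k^2 - k - 6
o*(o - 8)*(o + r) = o^3 + o^2*r - 8*o^2 - 8*o*r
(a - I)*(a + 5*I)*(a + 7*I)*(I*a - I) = I*a^4 - 11*a^3 - I*a^3 + 11*a^2 - 23*I*a^2 - 35*a + 23*I*a + 35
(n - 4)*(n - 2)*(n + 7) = n^3 + n^2 - 34*n + 56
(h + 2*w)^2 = h^2 + 4*h*w + 4*w^2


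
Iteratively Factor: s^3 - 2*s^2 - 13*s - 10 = (s - 5)*(s^2 + 3*s + 2) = (s - 5)*(s + 1)*(s + 2)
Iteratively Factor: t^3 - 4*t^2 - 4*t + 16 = (t - 4)*(t^2 - 4) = (t - 4)*(t - 2)*(t + 2)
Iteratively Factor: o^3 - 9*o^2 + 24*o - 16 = (o - 4)*(o^2 - 5*o + 4) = (o - 4)*(o - 1)*(o - 4)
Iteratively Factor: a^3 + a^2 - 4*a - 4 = (a + 2)*(a^2 - a - 2) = (a - 2)*(a + 2)*(a + 1)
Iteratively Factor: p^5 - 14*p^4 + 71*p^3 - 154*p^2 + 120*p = (p)*(p^4 - 14*p^3 + 71*p^2 - 154*p + 120) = p*(p - 5)*(p^3 - 9*p^2 + 26*p - 24) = p*(p - 5)*(p - 4)*(p^2 - 5*p + 6) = p*(p - 5)*(p - 4)*(p - 3)*(p - 2)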